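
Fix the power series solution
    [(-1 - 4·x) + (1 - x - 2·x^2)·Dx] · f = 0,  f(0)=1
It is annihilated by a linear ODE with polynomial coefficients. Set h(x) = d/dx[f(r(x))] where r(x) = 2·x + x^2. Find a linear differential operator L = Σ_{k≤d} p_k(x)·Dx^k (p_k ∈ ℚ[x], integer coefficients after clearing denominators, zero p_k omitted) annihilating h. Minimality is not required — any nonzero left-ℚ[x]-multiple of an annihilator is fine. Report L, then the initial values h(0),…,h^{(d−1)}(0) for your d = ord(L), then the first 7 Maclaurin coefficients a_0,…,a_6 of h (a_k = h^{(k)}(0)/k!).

L = (13 + 52·x + 186·x^2 + 160·x^3 + 40·x^4) + (-1 - 5·x + 26·x^2 + 62·x^3 + 40·x^4 + 8·x^5)·Dx  (order 1).
h: a_k = 2, 26, 156, 956, 5270, 28206, 146328, …
ICs: h(0) = 2.

f: a_k = 1, 1, 3, 5, 11, 21, 43, …
f∘r: x↦r, Dx↦Dx/r' in L_f ⇒ L₀.
h=h₀': d/dx-closure on L₀ ⇒ L.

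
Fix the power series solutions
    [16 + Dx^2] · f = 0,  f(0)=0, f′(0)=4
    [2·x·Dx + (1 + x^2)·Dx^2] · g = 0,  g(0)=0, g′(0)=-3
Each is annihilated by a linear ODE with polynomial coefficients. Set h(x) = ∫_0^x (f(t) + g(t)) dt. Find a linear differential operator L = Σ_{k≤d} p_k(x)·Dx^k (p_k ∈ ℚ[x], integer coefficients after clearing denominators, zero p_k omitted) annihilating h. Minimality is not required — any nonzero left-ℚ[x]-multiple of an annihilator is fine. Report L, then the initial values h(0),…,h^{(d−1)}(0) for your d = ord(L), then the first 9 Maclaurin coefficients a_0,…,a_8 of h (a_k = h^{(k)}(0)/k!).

L = (64·x + 704·x^3 + 256·x^5)·Dx^2 + (112 + 416·x^2 + 432·x^4 + 128·x^6)·Dx^3 + (4·x + 44·x^3 + 16·x^5)·Dx^4 + (7 + 26·x^2 + 27·x^4 + 8·x^6)·Dx^5  (order 5).
h: a_k = 0, 0, 1/2, 0, -29/12, 0, 119/90, 0, -127/360, …
ICs: h(0) = 0, h′(0) = 0, h′′(0) = 1, h′′′(0) = 0, h′′′′(0) = -58.

f: a_k = 0, 4, 0, -32/3, 0, 128/15, 0, -1024/315, 0, …
g: a_k = 0, -3, 0, 1, 0, -3/5, 0, 3/7, 0, …
L₀ := lclm(L_f,L_g); ord L₀ ≤ 2+2.
h=∫₀ˣh₀: take L = L₀·Dx.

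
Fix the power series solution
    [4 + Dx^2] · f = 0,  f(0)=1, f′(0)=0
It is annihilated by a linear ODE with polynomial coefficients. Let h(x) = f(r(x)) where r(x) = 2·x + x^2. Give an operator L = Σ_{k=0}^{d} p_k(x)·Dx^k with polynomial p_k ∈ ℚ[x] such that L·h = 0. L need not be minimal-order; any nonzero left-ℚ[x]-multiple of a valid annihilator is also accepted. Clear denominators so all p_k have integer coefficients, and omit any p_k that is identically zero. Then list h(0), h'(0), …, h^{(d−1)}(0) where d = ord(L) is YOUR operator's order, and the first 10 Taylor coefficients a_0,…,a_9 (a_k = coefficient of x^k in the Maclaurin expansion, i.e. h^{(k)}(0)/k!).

L = (16 + 48·x + 48·x^2 + 16·x^3) - Dx + (1 + x)·Dx^2  (order 2).
h: a_k = 1, 0, -8, -8, 26/3, 64/3, 464/45, -176/15, -5998/315, -2432/315, …
ICs: h(0) = 1, h′(0) = 0.

f: a_k = 1, 0, -2, 0, 2/3, 0, -4/45, 0, 2/315, 0, …
h₀=f(r): pull back L_f along r ⇒ L₀.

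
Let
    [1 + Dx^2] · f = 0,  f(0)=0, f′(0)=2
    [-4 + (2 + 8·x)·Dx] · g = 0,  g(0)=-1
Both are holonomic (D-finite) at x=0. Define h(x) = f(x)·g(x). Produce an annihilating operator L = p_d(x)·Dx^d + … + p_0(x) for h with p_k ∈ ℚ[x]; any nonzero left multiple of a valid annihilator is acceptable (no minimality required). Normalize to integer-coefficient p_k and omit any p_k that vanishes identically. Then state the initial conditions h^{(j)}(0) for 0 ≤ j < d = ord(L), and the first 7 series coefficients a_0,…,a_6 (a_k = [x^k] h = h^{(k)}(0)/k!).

f: a_k = 0, 2, 0, -1/3, 0, 1/60, 0, …
g: a_k = -1, -2, 2, -4, 10, -28, 84, …
L₀ := L_f ⊗_s L_g (sym. prod.), ord ≤ 2.
L = (13 + 8·x + 16·x^2) + (-4 - 16·x)·Dx + (1 + 8·x + 16·x^2)·Dx^2  (order 2).
h: a_k = 0, -2, -4, 13/3, -22/3, 1159/60, -547/10, …
ICs: h(0) = 0, h′(0) = -2.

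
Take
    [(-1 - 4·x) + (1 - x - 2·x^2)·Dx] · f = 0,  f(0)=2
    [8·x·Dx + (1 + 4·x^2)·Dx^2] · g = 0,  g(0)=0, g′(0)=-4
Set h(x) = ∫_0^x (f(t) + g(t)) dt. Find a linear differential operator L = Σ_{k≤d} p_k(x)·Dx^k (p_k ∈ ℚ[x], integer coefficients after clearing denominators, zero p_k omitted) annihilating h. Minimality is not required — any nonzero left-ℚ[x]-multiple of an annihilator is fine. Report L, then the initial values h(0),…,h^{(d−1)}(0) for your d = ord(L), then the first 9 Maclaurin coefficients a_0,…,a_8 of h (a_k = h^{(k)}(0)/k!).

L = (-24 + 96·x + 864·x^2 + 1536·x^3 + 3264·x^4 + 768·x^6)·Dx^2 + (19 + 80·x + 100·x^2 + 544·x^3 + 1424·x^4 + 2368·x^5 + 192·x^6 + 768·x^7)·Dx^3 + (-3 - 7·x - 32·x^2 + 28·x^3 - 24·x^4 + 240·x^5 + 256·x^6 + 64·x^7 + 128·x^8)·Dx^4  (order 4).
h: a_k = 0, 2, -1, 2, 23/6, 22/5, 73/15, 86/7, 723/28, …
ICs: h(0) = 0, h′(0) = 2, h′′(0) = -2, h′′′(0) = 12.

f: a_k = 2, 2, 6, 10, 22, 42, 86, 170, 342, …
g: a_k = 0, -4, 0, 16/3, 0, -64/5, 0, 256/7, 0, …
Weyl lclm of L_f,L_g ⇒ L₀ (ord ≤ 3).
∫: right-multiply L₀ by Dx.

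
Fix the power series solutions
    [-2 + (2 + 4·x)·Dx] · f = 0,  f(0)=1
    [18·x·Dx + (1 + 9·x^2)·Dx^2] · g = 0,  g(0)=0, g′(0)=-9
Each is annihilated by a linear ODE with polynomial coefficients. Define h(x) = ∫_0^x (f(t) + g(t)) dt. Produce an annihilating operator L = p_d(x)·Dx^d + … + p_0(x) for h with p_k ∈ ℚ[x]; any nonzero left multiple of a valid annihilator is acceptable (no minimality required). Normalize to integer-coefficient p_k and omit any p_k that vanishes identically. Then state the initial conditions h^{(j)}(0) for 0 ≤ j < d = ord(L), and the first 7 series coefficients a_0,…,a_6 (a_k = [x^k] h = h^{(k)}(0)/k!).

f: a_k = 1, 1, -1/2, 1/2, -5/8, 7/8, -21/16, …
g: a_k = 0, -9, 0, 27, 0, -729/5, 0, …
Weyl lclm of L_f,L_g ⇒ L₀ (ord ≤ 3).
h=∫h₀ ⇒ L = L₀·Dx.
L = (-18 - 90·x + 486·x^2 + 486·x^3)·Dx^2 + (-21 - 72·x + 360·x^2 + 1944·x^3 + 1701·x^4)·Dx^3 + (-1 + 16·x + 54·x^2 + 198·x^3 + 567·x^4 + 486·x^5)·Dx^4  (order 4).
h: a_k = 0, 1, -4, -1/6, 55/8, -1/8, -5797/240, …
ICs: h(0) = 0, h′(0) = 1, h′′(0) = -8, h′′′(0) = -1.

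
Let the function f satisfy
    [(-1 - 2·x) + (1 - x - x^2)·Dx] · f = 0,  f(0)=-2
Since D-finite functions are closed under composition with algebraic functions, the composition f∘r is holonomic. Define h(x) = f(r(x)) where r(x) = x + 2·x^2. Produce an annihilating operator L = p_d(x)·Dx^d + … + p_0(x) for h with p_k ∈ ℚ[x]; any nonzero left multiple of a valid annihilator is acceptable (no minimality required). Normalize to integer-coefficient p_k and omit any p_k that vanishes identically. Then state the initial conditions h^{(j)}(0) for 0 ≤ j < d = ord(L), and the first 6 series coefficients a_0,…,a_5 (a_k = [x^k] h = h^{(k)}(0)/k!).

f: a_k = -2, -2, -4, -6, -10, -16, …
Change of var in L_f (x↦r) gives L₀.
L = (1 + 6·x + 12·x^2 + 16·x^3) + (-1 + x + 3·x^2 + 4·x^3 + 4·x^4)·Dx  (order 1).
h: a_k = -2, -2, -8, -22, -62, -168, …
ICs: h(0) = -2.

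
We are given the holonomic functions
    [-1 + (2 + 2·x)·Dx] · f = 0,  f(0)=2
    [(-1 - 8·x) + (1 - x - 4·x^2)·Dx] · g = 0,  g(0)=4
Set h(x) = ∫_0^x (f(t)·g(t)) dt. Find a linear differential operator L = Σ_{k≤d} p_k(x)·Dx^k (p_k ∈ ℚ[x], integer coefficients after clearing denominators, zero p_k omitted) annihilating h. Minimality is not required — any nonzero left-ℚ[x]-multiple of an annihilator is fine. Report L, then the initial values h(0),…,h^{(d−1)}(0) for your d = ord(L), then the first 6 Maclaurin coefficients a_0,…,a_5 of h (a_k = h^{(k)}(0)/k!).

L = (3 + 17·x + 12·x^2)·Dx + (-2 + 10·x^2 + 8·x^3)·Dx^2  (order 2).
h: a_k = 0, 8, 6, 43/3, 183/8, 4211/80, …
ICs: h(0) = 0, h′(0) = 8.

f: a_k = 2, 1, -1/4, 1/8, -5/64, 7/128, …
g: a_k = 4, 4, 20, 36, 116, 260, …
Sym-product of L_f,L_g gives L₀ (≤ ord 1).
Integrate: L := L₀·Dx.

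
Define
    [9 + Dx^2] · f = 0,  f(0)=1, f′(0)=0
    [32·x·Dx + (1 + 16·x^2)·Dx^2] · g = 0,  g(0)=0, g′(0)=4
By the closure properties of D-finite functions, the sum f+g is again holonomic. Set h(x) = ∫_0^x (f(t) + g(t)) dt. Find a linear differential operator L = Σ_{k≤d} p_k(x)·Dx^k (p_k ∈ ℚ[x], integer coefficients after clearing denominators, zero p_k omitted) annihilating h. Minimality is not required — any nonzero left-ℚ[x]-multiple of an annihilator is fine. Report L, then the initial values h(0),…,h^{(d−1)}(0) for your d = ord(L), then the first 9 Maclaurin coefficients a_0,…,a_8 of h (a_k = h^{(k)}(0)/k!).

f: a_k = 1, 0, -9/2, 0, 27/8, 0, -81/80, 0, 729/4480, …
g: a_k = 0, 4, 0, -64/3, 0, 1024/5, 0, -16384/7, 0, …
Sum ⇒ L₀ = lclm(L_f,L_g) in ℚ(x)⟨Dx⟩.
∫: right-multiply L₀ by Dx.
L = (-52704·x + 967680·x^3 + 663552·x^5)·Dx^2 + (-207 + 13104·x^2 + 283392·x^4 + 331776·x^6)·Dx^3 + (-5856·x + 107520·x^3 + 73728·x^5)·Dx^4 + (-23 + 1456·x^2 + 31488·x^4 + 36864·x^6)·Dx^5  (order 5).
h: a_k = 0, 1, 2, -3/2, -16/3, 27/40, 512/15, -81/560, -2048/7, …
ICs: h(0) = 0, h′(0) = 1, h′′(0) = 4, h′′′(0) = -9, h′′′′(0) = -128.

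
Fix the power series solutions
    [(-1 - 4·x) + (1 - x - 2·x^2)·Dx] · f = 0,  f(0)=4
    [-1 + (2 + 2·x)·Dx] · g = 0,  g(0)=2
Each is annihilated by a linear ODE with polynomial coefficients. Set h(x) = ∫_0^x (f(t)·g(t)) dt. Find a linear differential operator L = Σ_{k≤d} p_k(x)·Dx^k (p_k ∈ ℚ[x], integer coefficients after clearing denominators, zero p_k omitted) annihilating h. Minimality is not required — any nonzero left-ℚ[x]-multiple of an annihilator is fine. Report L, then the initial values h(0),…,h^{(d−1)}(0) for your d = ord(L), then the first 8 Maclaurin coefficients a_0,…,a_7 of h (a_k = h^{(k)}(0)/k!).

f: a_k = 4, 4, 12, 20, 44, 84, 172, 340, …
g: a_k = 2, 1, -1/4, 1/8, -5/64, 7/128, -21/512, 33/1024, …
Sym-product of L_f,L_g gives L₀ (≤ ord 1).
Integrate: L := L₀·Dx.
L = (3 + 6·x)·Dx + (-2 + 2·x + 4·x^2)·Dx^2  (order 2).
h: a_k = 0, 8, 6, 9, 103/8, 1683/80, 2223/64, 53583/896, …
ICs: h(0) = 0, h′(0) = 8.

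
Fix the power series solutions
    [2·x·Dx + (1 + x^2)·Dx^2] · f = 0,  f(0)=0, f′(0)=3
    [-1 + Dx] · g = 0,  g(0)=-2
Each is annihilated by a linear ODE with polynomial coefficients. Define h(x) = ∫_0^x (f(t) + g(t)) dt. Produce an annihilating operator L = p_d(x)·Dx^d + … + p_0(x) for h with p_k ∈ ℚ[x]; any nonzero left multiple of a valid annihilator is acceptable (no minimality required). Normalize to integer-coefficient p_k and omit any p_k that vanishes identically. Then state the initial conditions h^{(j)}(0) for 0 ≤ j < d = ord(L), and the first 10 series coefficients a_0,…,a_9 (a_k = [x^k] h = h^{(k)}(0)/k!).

L = (2 - 4·x - 2·x^2)·Dx^2 + (-3 + 3·x + x^2 - x^3)·Dx^3 + (1 + x + x^2 + x^3)·Dx^4  (order 4).
h: a_k = 0, -2, 1/2, -1/3, -1/3, -1/60, 7/72, -1/2520, -1081/20160, -1/181440, …
ICs: h(0) = 0, h′(0) = -2, h′′(0) = 1, h′′′(0) = -2.

f: a_k = 0, 3, 0, -1, 0, 3/5, 0, -3/7, 0, 1/3, …
g: a_k = -2, -2, -1, -1/3, -1/12, -1/60, -1/360, -1/2520, -1/20160, -1/181440, …
Sum ⇒ L₀ = lclm(L_f,L_g) in ℚ(x)⟨Dx⟩.
Integrate: L := L₀·Dx.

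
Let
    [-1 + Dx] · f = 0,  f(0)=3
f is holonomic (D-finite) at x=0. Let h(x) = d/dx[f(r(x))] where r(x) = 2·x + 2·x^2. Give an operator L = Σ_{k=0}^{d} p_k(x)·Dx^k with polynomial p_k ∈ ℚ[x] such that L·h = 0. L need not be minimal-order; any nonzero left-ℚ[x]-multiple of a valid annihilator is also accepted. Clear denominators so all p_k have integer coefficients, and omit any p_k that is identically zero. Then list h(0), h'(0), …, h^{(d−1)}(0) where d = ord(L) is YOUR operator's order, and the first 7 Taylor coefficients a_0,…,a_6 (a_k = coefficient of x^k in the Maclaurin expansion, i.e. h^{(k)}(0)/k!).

L = (4 + 8·x + 8·x^2) + (-1 - 2·x)·Dx  (order 1).
h: a_k = 6, 24, 48, 80, 104, 608/5, 1856/15, …
ICs: h(0) = 6.

f: a_k = 3, 3, 3/2, 1/2, 1/8, 1/40, 1/240, …
f∘r: x↦r, Dx↦Dx/r' in L_f ⇒ L₀.
h₀' ⇒ L via d/dx closure of L₀.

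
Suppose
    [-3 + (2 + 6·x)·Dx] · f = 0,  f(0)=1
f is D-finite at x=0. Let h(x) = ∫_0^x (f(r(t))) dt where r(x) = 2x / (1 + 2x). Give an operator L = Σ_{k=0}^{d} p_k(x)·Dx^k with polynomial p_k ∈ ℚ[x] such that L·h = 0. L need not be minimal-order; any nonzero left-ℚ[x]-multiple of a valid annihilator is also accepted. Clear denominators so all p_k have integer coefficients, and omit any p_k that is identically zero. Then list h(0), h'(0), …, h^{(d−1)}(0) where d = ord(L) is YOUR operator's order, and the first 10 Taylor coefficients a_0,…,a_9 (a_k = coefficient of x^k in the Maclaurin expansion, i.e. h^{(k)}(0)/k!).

f: a_k = 1, 3/2, -9/8, 27/16, -405/128, 1701/256, -15309/1024, 72171/2048, -2814669/32768, 14073345/65536, …
L₀ from L_f via x↦r, Dx↦r'^{-1}Dx.
h=∫₀ˣh₀: take L = L₀·Dx.
L = -3·Dx + (1 + 10·x + 16·x^2)·Dx^2  (order 2).
h: a_k = 0, 1, 3/2, -7/2, 87/8, -1677/40, 3023/16, -106305/112, 658335/128, -11301055/384, …
ICs: h(0) = 0, h′(0) = 1.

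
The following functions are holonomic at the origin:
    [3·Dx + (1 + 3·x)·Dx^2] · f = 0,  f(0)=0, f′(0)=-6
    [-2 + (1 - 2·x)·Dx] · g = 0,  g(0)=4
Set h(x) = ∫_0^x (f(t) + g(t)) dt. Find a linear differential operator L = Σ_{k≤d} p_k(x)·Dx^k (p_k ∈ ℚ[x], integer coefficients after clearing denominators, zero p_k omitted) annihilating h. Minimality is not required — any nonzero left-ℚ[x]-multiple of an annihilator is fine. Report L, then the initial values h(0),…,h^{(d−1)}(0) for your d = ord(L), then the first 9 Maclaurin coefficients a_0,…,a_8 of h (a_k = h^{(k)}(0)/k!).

f: a_k = 0, -6, 9, -18, 81/2, -486/5, 243, -4374/7, 6561/4, …
g: a_k = 4, 8, 16, 32, 64, 128, 256, 512, 1024, …
f+g: L₀ = lclm(L_f,L_g), ord ≤ 2+1.
h=∫h₀ ⇒ L = L₀·Dx.
L = (-144 - 72·x)·Dx^2 + (-6 - 216·x - 144·x^2)·Dx^3 + (7 + 13·x - 36·x^2 - 36·x^3)·Dx^4  (order 4).
h: a_k = 0, 4, 1, 25/3, 7/2, 209/10, 77/15, 499/7, -395/28, …
ICs: h(0) = 0, h′(0) = 4, h′′(0) = 2, h′′′(0) = 50.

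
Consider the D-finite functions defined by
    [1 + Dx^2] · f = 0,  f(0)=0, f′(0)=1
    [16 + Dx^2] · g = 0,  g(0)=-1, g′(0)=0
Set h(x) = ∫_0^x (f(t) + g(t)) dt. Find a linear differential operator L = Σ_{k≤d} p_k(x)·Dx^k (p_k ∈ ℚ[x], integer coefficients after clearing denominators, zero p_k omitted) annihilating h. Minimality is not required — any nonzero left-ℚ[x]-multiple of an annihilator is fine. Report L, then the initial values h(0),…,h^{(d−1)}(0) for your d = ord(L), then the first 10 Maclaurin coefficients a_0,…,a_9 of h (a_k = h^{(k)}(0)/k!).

L = 16·Dx + 17·Dx^3 + Dx^5  (order 5).
h: a_k = 0, -1, 1/2, 8/3, -1/24, -32/15, 1/720, 256/315, -1/40320, -512/2835, …
ICs: h(0) = 0, h′(0) = -1, h′′(0) = 1, h′′′(0) = 16, h′′′′(0) = -1.

f: a_k = 0, 1, 0, -1/6, 0, 1/120, 0, -1/5040, 0, 1/362880, …
g: a_k = -1, 0, 8, 0, -32/3, 0, 256/45, 0, -512/315, 0, …
L₀ := lclm(L_f,L_g); ord L₀ ≤ 2+2.
Integrate: L := L₀·Dx.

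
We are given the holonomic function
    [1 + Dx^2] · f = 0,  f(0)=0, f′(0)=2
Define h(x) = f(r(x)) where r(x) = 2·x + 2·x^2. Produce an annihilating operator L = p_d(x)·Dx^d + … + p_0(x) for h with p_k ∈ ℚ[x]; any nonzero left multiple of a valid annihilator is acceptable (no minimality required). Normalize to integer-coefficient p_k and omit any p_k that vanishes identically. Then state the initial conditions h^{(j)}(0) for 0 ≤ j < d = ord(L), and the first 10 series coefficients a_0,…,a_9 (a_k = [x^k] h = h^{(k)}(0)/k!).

f: a_k = 0, 2, 0, -1/3, 0, 1/60, 0, -1/2520, 0, 1/181440, …
f∘r: x↦r, Dx↦Dx/r' in L_f ⇒ L₀.
L = (4 + 24·x + 48·x^2 + 32·x^3) - 2·Dx + (1 + 2·x)·Dx^2  (order 2).
h: a_k = 0, 4, 4, -8/3, -8, -112/15, 0, 1664/315, 224/45, 4544/2835, …
ICs: h(0) = 0, h′(0) = 4.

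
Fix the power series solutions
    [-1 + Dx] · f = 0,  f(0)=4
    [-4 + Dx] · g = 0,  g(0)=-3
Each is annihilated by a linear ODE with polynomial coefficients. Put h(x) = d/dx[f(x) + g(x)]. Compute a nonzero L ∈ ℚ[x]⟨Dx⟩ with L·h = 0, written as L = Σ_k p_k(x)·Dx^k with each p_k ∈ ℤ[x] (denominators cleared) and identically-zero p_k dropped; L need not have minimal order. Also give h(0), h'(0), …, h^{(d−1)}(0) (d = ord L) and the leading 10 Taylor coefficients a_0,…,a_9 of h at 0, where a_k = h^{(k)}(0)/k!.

L = 4 - 5·Dx + Dx^2  (order 2).
h: a_k = -8, -44, -94, -382/3, -767/6, -3071/30, -12287/180, -49151/1260, -196607/10080, -786431/90720, …
ICs: h(0) = -8, h′(0) = -44.

f: a_k = 4, 4, 2, 2/3, 1/6, 1/30, 1/180, 1/1260, 1/10080, 1/90720, …
g: a_k = -3, -12, -24, -32, -32, -128/5, -256/15, -1024/105, -512/105, -2048/945, …
L₀ := lclm(L_f,L_g); ord L₀ ≤ 1+1.
h=h₀': d/dx-closure on L₀ ⇒ L.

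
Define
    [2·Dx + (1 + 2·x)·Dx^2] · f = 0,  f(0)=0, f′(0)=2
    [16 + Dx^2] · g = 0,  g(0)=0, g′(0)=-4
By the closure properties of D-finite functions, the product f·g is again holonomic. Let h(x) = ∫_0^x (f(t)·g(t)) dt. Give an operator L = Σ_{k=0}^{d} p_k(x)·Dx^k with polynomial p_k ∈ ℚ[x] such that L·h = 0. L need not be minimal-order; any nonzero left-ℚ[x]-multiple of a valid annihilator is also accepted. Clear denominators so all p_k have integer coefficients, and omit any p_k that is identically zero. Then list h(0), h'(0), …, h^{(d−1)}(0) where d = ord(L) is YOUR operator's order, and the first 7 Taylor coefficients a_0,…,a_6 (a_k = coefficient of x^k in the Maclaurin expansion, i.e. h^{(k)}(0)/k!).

f: a_k = 0, 2, -2, 8/3, -4, 32/5, -32/3, …
g: a_k = 0, -4, 0, 32/3, 0, -128/15, 0, …
Sym-product of L_f,L_g gives L₀ (≤ ord 4).
Integrate: L := L₀·Dx.
L = (2688 + 27648·x + 93184·x^2 + 131072·x^3 + 65536·x^4)·Dx + (896 + 5888·x + 12288·x^2 + 8192·x^3)·Dx^2 + (408 + 3712·x + 11904·x^2 + 16384·x^3 + 8192·x^4)·Dx^3 + (56 + 368·x + 768·x^2 + 512·x^3)·Dx^4 + (15 + 124·x + 380·x^2 + 512·x^3 + 256·x^4)·Dx^5  (order 5).
h: a_k = 0, 0, 0, -8/3, 2, 32/15, -8/9, …
ICs: h(0) = 0, h′(0) = 0, h′′(0) = 0, h′′′(0) = -16, h′′′′(0) = 48.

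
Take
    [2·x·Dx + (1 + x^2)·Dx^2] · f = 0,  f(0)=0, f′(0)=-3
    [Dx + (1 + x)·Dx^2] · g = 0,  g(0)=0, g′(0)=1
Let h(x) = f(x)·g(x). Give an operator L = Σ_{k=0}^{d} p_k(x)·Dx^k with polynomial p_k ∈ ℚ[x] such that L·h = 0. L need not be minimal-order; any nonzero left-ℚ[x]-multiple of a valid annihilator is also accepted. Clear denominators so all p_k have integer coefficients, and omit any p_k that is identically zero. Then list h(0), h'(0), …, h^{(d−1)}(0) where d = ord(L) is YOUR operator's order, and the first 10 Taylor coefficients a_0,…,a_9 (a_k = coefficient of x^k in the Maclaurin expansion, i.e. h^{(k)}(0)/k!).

f: a_k = 0, -3, 0, 1, 0, -3/5, 0, 3/7, 0, -1/3, …
g: a_k = 0, 1, -1/2, 1/3, -1/4, 1/5, -1/6, 1/7, -1/8, 1/9, …
h₀=f·g: eliminate ⇒ L₀, order ≤ 2·2.
L = (24 + 44·x + 80·x^2 + 156·x^3 + 120·x^4 + 52·x^5 + 4·x^7)·Dx + (18 + 124·x + 308·x^2 + 484·x^3 + 544·x^4 + 372·x^5 + 140·x^6 + 12·x^7 + 14·x^8)·Dx^2 + (12 + 64·x + 192·x^2 + 312·x^3 + 360·x^4 + 312·x^5 + 192·x^6 + 72·x^7 + 12·x^8 + 8·x^9)·Dx^3 + (5 + 18·x + 37·x^2 + 56·x^3 + 66·x^4 + 60·x^5 + 42·x^6 + 24·x^7 + 9·x^8 + 2·x^9 + x^10)·Dx^4  (order 4).
h: a_k = 0, 0, -3, 3/2, 0, 1/4, -13/15, 11/20, 0, 121/840, …
ICs: h(0) = 0, h′(0) = 0, h′′(0) = -6, h′′′(0) = 9.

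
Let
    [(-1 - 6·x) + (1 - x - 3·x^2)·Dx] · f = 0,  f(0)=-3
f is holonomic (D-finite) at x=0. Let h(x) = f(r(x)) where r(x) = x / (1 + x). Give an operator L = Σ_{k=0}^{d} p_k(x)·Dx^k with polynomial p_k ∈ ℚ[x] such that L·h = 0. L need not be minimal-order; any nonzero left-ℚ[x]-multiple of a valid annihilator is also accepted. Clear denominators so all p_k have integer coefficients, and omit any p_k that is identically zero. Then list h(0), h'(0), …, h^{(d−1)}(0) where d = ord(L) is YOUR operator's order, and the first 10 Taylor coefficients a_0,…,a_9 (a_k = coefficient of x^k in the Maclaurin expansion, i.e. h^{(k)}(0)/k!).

f: a_k = -3, -3, -12, -21, -57, -120, -291, -651, -1524, -3477, …
Substitute x→r, Dx→(1/r')Dx; clear ⇒ L₀.
L = (1 + 7·x) + (-1 - 2·x + 2·x^2 + 3·x^3)·Dx  (order 1).
h: a_k = -3, -3, -9, 0, -27, 27, -108, 189, -513, 1080, …
ICs: h(0) = -3.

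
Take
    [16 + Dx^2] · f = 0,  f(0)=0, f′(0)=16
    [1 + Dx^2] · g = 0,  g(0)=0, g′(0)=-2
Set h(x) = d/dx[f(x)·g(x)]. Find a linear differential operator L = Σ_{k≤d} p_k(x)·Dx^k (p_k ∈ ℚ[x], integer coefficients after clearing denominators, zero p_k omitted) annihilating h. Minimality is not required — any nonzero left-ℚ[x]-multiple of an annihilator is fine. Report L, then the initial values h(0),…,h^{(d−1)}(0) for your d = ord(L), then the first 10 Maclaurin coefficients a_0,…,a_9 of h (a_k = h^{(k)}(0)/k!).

f: a_k = 0, 16, 0, -128/3, 0, 512/15, 0, -4096/315, 0, 8192/2835, …
g: a_k = 0, -2, 0, 1/3, 0, -1/60, 0, 1/2520, 0, -1/181440, …
f·g: L₀ = L_f ⊗_s L_g, ord ≤ 2·2.
h=h₀': d/dx-closure on L₀ ⇒ L.
L = 225 + 34·Dx^2 + Dx^4  (order 4).
h: a_k = 0, -64, 0, 1088/3, 0, -7448/15, 0, 96016/315, 0, -606661/5670, …
ICs: h(0) = 0, h′(0) = -64, h′′(0) = 0, h′′′(0) = 2176.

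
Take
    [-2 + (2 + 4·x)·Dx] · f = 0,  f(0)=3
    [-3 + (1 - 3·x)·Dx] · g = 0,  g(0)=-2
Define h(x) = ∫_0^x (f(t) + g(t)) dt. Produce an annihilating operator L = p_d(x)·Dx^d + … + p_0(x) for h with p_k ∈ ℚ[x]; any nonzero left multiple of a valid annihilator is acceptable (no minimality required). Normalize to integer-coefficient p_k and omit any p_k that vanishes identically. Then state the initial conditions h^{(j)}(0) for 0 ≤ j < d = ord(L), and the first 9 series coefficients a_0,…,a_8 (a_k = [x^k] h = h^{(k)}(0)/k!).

f: a_k = 3, 3, -3/2, 3/2, -15/8, 21/8, -63/16, 99/16, -1287/128, …
g: a_k = -2, -6, -18, -54, -162, -486, -1458, -4374, -13122, …
Sum ⇒ L₀ = lclm(L_f,L_g) in ℚ(x)⟨Dx⟩.
Integrate: L := L₀·Dx.
L = (21 + 27·x)·Dx + (-19 - 66·x - 81·x^2)·Dx^2 + (2 + 7·x - 21·x^2 - 54·x^3)·Dx^3  (order 3).
h: a_k = 0, 1, -3/2, -13/2, -105/8, -1311/40, -1289/16, -23391/112, -69885/128, …
ICs: h(0) = 0, h′(0) = 1, h′′(0) = -3.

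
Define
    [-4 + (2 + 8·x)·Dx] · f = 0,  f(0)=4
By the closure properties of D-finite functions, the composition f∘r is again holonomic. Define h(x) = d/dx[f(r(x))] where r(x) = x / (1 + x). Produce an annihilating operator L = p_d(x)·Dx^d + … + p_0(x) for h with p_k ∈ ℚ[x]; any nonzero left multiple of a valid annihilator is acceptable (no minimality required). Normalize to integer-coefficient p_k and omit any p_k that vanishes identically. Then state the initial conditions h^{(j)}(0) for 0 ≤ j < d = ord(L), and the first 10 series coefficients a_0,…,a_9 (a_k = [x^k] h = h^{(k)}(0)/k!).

L = (-4 - 10·x) + (-1 - 6·x - 5·x^2)·Dx  (order 1).
h: a_k = 8, -32, 120, -480, 2040, -9024, 40936, -188800, 880920, -4145760, …
ICs: h(0) = 8.

f: a_k = 4, 8, -8, 16, -40, 112, -336, 1056, -3432, 11440, …
Change of var in L_f (x↦r) gives L₀.
h₀' ⇒ L via d/dx closure of L₀.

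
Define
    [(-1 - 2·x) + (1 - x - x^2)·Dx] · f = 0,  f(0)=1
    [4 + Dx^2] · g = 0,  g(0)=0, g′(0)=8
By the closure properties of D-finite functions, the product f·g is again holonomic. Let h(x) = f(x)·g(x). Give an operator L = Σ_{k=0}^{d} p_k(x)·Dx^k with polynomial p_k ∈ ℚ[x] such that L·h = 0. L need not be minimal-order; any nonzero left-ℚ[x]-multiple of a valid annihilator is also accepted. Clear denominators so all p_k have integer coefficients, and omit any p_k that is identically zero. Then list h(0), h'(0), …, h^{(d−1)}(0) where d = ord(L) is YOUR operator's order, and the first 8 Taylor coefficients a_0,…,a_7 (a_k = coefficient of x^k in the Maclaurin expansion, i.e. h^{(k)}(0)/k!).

L = (-2 + 4·x + 4·x^2) + (2 + 4·x)·Dx + (-1 + x + x^2)·Dx^2  (order 2).
h: a_k = 0, 8, 8, 32/3, 56/3, 152/5, 736/15, 5000/63, …
ICs: h(0) = 0, h′(0) = 8.

f: a_k = 1, 1, 2, 3, 5, 8, 13, 21, …
g: a_k = 0, 8, 0, -16/3, 0, 16/15, 0, -32/315, …
Sym-product of L_f,L_g gives L₀ (≤ ord 2).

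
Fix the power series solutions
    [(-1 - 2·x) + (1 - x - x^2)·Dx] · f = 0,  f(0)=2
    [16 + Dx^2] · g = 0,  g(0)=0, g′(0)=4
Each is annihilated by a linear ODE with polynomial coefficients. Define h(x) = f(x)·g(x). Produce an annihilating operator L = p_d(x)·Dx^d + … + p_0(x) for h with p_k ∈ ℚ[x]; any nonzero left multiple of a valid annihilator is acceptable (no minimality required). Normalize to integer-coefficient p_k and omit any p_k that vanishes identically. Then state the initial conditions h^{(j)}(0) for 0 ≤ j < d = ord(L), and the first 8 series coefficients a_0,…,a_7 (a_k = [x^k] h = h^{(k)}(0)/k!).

f: a_k = 2, 2, 4, 6, 10, 16, 26, 42, …
g: a_k = 0, 4, 0, -32/3, 0, 128/15, 0, -1024/315, …
h₀=f·g: eliminate ⇒ L₀, order ≤ 1·2.
L = (-14 + 16·x + 16·x^2) + (2 + 4·x)·Dx + (-1 + x + x^2)·Dx^2  (order 2).
h: a_k = 0, 8, 8, -16/3, 8/3, 72/5, 256/15, 7864/315, …
ICs: h(0) = 0, h′(0) = 8.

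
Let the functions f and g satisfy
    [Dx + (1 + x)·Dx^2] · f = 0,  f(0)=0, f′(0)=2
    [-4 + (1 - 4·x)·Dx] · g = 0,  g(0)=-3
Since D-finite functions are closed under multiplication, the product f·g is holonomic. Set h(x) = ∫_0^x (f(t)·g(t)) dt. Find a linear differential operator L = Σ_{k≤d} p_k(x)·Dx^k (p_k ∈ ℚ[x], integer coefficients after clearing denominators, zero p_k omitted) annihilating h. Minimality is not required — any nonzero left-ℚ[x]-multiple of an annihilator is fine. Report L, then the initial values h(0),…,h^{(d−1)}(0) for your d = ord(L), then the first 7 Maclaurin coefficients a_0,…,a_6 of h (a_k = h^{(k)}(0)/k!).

f: a_k = 0, 2, -1, 2/3, -1/2, 2/5, -1/3, …
g: a_k = -3, -12, -48, -192, -768, -3072, -12288, …
L₀ := L_f ⊗_s L_g (sym. prod.), ord ≤ 2.
h=∫h₀ ⇒ L = L₀·Dx.
L = 4·Dx + (7 + 12·x)·Dx^2 + (-1 + 3·x + 4·x^2)·Dx^3  (order 3).
h: a_k = 0, 0, -3, -7, -43/2, -137/2, -3428/15, …
ICs: h(0) = 0, h′(0) = 0, h′′(0) = -6.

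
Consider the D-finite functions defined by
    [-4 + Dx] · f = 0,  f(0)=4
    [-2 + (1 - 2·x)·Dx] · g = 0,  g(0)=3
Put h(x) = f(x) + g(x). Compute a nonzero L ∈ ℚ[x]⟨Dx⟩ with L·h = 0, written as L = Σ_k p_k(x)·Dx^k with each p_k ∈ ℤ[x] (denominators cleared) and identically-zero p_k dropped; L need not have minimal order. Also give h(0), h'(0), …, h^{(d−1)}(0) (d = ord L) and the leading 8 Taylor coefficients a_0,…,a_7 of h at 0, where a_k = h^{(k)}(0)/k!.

L = 32·x + (4 - 32·x + 32·x^2)·Dx + (-1 + 6·x - 8·x^2)·Dx^2  (order 2).
h: a_k = 7, 22, 44, 200/3, 272/3, 1952/15, 9664/45, 125056/315, …
ICs: h(0) = 7, h′(0) = 22.

f: a_k = 4, 16, 32, 128/3, 128/3, 512/15, 1024/45, 4096/315, …
g: a_k = 3, 6, 12, 24, 48, 96, 192, 384, …
f+g: L₀ = lclm(L_f,L_g), ord ≤ 1+1.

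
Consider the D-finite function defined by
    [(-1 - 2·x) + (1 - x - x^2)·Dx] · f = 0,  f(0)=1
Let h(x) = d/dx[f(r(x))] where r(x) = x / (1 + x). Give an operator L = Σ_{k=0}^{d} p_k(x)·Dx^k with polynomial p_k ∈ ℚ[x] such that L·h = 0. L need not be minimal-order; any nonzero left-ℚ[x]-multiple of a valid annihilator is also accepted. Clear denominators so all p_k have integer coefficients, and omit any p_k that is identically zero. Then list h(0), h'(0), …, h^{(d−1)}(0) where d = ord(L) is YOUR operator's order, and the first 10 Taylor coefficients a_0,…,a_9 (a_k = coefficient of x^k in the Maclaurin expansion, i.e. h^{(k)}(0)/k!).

L = (2 + 6·x + 12·x^2 + 6·x^3) + (-1 - 5·x - 6·x^2 + x^3 + 3·x^4)·Dx  (order 1).
h: a_k = 1, 2, 0, 4, -5, 12, -21, 40, -72, 130, …
ICs: h(0) = 1.

f: a_k = 1, 1, 2, 3, 5, 8, 13, 21, 34, 55, …
Change of var in L_f (x↦r) gives L₀.
Derive L from L₀ (diff closure).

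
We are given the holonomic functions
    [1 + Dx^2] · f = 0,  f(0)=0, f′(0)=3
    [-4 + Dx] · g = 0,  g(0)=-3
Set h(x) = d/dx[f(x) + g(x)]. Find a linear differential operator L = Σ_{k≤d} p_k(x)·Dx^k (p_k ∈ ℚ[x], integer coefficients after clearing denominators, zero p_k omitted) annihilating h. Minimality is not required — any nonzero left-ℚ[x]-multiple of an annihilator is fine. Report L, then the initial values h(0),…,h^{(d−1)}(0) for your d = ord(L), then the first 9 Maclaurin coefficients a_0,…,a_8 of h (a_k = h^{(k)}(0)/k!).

f: a_k = 0, 3, 0, -1/2, 0, 1/40, 0, -1/1680, 0, …
g: a_k = -3, -12, -24, -32, -32, -128/5, -256/15, -1024/105, -512/105, …
Weyl lclm of L_f,L_g ⇒ L₀ (ord ≤ 3).
h=h₀': d/dx-closure on L₀ ⇒ L.
L = 4 - Dx + 4·Dx^2 - Dx^3  (order 3).
h: a_k = -9, -48, -195/2, -128, -1023/8, -512/5, -3277/48, -4096/105, -12483/640, …
ICs: h(0) = -9, h′(0) = -48, h′′(0) = -195.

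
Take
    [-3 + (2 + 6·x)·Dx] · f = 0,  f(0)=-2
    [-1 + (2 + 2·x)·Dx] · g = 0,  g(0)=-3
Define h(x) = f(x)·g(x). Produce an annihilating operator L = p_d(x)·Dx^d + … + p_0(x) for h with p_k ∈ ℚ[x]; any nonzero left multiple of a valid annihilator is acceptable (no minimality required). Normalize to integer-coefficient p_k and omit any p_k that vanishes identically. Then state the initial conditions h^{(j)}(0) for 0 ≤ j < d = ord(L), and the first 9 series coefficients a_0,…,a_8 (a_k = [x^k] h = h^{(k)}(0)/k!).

f: a_k = -2, -3, 9/4, -27/8, 405/64, -1701/128, 15309/512, -72171/1024, 2814669/16384, …
g: a_k = -3, -3/2, 3/8, -3/16, 15/128, -21/256, 63/1024, -99/2048, 1287/32768, …
Product ⇒ symmetric product L₀, ord ≤ 1.
L = (-2 - 3·x) + (1 + 4·x + 3·x^2)·Dx  (order 1).
h: a_k = 6, 12, -3, 6, -51/4, 57/2, -531/8, 639/4, -25263/64, …
ICs: h(0) = 6.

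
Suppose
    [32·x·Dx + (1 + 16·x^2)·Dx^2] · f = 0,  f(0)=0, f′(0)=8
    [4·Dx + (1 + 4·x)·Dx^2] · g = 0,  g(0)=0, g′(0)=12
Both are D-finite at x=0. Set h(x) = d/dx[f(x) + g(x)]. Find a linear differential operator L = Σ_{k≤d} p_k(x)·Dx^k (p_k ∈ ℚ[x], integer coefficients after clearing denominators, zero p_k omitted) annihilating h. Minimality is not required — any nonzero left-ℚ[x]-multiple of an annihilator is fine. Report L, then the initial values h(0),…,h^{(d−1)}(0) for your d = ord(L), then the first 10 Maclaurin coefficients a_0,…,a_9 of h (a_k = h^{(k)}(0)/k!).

L = (-32 - 384·x + 1536·x^2 + 2048·x^3) + (-16 - 64·x + 3072·x^3 + 4096·x^4)·Dx + (-1 + 4·x + 32·x^2 + 128·x^3 + 768·x^4 + 1024·x^5)·Dx^2  (order 2).
h: a_k = 20, -48, 64, -768, 5120, -12288, 16384, -196608, 1310720, -3145728, …
ICs: h(0) = 20, h′(0) = -48.

f: a_k = 0, 8, 0, -128/3, 0, 2048/5, 0, -32768/7, 0, 524288/9, …
g: a_k = 0, 12, -24, 64, -192, 3072/5, -2048, 49152/7, -24576, 262144/3, …
Weyl lclm of L_f,L_g ⇒ L₀ (ord ≤ 4).
Differentiate: ansatz ord ≤ ord L₀ ⇒ L.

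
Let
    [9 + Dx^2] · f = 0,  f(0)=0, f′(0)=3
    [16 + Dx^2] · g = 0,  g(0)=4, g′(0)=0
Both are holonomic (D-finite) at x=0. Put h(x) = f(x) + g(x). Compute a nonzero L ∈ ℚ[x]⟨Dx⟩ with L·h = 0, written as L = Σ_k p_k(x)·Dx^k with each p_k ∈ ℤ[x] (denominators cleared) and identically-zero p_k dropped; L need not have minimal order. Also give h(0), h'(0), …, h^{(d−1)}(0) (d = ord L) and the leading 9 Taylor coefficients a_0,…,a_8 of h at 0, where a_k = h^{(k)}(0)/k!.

f: a_k = 0, 3, 0, -9/2, 0, 81/40, 0, -243/560, 0, …
g: a_k = 4, 0, -32, 0, 128/3, 0, -1024/45, 0, 2048/315, …
f+g: L₀ = lclm(L_f,L_g), ord ≤ 2+2.
L = 144 + 25·Dx^2 + Dx^4  (order 4).
h: a_k = 4, 3, -32, -9/2, 128/3, 81/40, -1024/45, -243/560, 2048/315, …
ICs: h(0) = 4, h′(0) = 3, h′′(0) = -64, h′′′(0) = -27.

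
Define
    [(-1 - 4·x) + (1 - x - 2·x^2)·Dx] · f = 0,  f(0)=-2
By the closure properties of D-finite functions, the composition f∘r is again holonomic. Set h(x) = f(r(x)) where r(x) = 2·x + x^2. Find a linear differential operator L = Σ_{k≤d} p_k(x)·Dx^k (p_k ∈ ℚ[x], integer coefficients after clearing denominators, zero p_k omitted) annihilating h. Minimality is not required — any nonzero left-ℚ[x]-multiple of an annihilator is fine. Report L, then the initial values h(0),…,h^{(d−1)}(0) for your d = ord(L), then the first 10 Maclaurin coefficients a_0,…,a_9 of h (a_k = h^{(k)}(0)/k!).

L = (2 + 16·x + 8·x^2) + (-1 + 3·x + 6·x^2 + 2·x^3)·Dx  (order 1).
h: a_k = -2, -4, -26, -104, -478, -2108, -9402, -41808, -186054, -827812, …
ICs: h(0) = -2.

f: a_k = -2, -2, -6, -10, -22, -42, -86, -170, -342, -682, …
h₀=f(r): pull back L_f along r ⇒ L₀.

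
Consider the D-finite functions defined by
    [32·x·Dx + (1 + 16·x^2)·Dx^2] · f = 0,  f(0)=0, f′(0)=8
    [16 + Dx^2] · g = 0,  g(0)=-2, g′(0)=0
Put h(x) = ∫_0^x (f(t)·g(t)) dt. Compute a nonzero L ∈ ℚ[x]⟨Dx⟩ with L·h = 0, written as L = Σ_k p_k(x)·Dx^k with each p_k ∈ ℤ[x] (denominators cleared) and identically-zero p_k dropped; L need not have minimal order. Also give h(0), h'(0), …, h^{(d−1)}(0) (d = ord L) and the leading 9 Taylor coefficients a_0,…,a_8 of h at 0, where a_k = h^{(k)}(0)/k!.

f: a_k = 0, 8, 0, -128/3, 0, 2048/5, 0, -32768/7, 0, …
g: a_k = -2, 0, 16, 0, -64/3, 0, 512/45, 0, -1024/315, …
h₀=f·g: eliminate ⇒ L₀, order ≤ 2·2.
∫: right-multiply L₀ by Dx.
L = (1280 + 53248·x^2 + 360448·x^4 + 2097152·x^6 + 8388608·x^8)·Dx + (1536·x + 40960·x^3 + 393216·x^5 + 2097152·x^7)·Dx^2 + (96 + 4096·x^2 + 36864·x^4 + 262144·x^6 + 1048576·x^8)·Dx^3 + (96·x + 2560·x^3 + 24576·x^5 + 131072·x^7)·Dx^4 + (1 + 48·x^2 + 896·x^4 + 8192·x^6 + 32768·x^8)·Dx^5  (order 5).
h: a_k = 0, 0, -8, 0, 160/3, 0, -12544/45, 0, 666112/315, …
ICs: h(0) = 0, h′(0) = 0, h′′(0) = -16, h′′′(0) = 0, h′′′′(0) = 1280.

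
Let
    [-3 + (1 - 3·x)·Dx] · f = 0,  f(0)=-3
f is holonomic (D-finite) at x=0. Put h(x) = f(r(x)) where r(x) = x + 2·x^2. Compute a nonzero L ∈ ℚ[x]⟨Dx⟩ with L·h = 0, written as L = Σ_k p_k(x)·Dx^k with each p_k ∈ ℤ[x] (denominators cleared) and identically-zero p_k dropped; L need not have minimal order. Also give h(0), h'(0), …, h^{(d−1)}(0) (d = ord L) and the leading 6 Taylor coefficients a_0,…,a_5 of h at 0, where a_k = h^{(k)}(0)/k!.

L = (3 + 12·x) + (-1 + 3·x + 6·x^2)·Dx  (order 1).
h: a_k = -3, -9, -45, -189, -837, -3645, …
ICs: h(0) = -3.

f: a_k = -3, -9, -27, -81, -243, -729, …
Change of var in L_f (x↦r) gives L₀.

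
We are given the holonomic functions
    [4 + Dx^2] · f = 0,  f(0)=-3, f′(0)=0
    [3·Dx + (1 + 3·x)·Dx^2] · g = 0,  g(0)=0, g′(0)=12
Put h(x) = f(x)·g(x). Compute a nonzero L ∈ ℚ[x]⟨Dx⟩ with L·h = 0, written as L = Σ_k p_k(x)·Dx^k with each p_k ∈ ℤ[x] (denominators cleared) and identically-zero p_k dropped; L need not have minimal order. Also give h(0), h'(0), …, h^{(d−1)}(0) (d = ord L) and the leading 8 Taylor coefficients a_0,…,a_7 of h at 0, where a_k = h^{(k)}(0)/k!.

L = (-1112 - 1248·x + 7344·x^2 + 27648·x^3 + 20736·x^4) + (-48 + 2160·x + 10368·x^2 + 10368·x^3)·Dx + (-250 + 240·x + 4968·x^2 + 13824·x^3 + 10368·x^4)·Dx^2 + (-12 + 540·x + 2592·x^2 + 2592·x^3)·Dx^3 + (7 + 138·x + 783·x^2 + 1728·x^3 + 1296·x^4)·Dx^4  (order 4).
h: a_k = 0, -36, 54, -36, 135, -1956/5, 1008, -92804/35, …
ICs: h(0) = 0, h′(0) = -36, h′′(0) = 108, h′′′(0) = -216.

f: a_k = -3, 0, 6, 0, -2, 0, 4/15, 0, …
g: a_k = 0, 12, -18, 36, -81, 972/5, -486, 8748/7, …
f·g: L₀ = L_f ⊗_s L_g, ord ≤ 2·2.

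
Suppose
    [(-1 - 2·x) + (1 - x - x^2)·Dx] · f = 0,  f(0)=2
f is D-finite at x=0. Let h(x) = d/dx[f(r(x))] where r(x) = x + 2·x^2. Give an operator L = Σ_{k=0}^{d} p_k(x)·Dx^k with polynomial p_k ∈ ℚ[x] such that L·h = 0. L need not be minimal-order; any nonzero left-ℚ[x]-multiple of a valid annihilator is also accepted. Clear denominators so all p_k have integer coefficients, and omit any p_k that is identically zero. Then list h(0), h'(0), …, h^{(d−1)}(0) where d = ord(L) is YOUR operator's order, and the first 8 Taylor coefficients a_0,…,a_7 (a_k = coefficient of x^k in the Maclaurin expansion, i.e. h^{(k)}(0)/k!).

L = (8 + 42·x + 126·x^2 + 208·x^3 + 408·x^4 + 480·x^5 + 320·x^6) + (-1 - 5·x - 3·x^2 + 18·x^3 + 80·x^4 + 120·x^5 + 112·x^6 + 64·x^7)·Dx  (order 1).
h: a_k = 2, 16, 66, 248, 840, 2844, 9198, 29248, …
ICs: h(0) = 2.

f: a_k = 2, 2, 4, 6, 10, 16, 26, 42, …
f∘r: x↦r, Dx↦Dx/r' in L_f ⇒ L₀.
h=h₀': d/dx-closure on L₀ ⇒ L.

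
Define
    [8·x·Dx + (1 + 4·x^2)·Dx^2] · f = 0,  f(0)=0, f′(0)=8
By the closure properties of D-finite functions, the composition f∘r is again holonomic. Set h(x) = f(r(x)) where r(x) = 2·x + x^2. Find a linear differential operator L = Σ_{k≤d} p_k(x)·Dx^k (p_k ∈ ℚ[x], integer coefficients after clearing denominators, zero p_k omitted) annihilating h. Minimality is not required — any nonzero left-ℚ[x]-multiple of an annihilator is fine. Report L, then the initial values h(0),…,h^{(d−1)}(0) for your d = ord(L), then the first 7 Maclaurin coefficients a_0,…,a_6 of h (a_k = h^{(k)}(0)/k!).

L = (-1 + 32·x + 64·x^2 + 48·x^3 + 12·x^4)·Dx + (1 + x + 16·x^2 + 32·x^3 + 20·x^4 + 4·x^5)·Dx^2  (order 2).
h: a_k = 0, 16, 8, -256/3, -128, 3776/5, 6112/3, …
ICs: h(0) = 0, h′(0) = 16.

f: a_k = 0, 8, 0, -32/3, 0, 128/5, 0, …
Substitute x→r, Dx→(1/r')Dx; clear ⇒ L₀.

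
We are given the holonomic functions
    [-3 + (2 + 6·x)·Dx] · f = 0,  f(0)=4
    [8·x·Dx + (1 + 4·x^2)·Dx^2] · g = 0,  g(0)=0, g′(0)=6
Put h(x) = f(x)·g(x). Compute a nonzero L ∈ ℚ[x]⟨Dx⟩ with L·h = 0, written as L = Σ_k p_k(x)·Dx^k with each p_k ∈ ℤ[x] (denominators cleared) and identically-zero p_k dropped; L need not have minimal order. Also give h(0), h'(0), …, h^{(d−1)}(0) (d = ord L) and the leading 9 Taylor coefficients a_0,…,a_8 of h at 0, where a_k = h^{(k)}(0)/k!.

L = (27 - 48·x - 36·x^2) + (-12 - 4·x + 144·x^2 + 144·x^3)·Dx + (4 + 24·x + 52·x^2 + 96·x^3 + 144·x^4)·Dx^2  (order 2).
h: a_k = 0, 24, 36, -59, -15/2, 2949/80, 35307/160, -2523957/4480, 3884931/8960, …
ICs: h(0) = 0, h′(0) = 24.

f: a_k = 4, 6, -9/2, 27/4, -405/32, 1701/64, -15309/256, 72171/512, -2814669/8192, …
g: a_k = 0, 6, 0, -8, 0, 96/5, 0, -384/7, 0, …
h₀=f·g: eliminate ⇒ L₀, order ≤ 1·2.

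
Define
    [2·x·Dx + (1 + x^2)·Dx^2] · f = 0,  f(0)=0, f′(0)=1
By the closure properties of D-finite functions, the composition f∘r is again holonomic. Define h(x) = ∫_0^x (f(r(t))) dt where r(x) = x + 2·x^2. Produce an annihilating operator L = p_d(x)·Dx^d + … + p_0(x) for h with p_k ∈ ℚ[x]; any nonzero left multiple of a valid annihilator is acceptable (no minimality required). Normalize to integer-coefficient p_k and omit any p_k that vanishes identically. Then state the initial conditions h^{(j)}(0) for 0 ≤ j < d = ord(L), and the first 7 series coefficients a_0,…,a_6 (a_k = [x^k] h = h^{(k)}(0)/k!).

f: a_k = 0, 1, 0, -1/3, 0, 1/5, 0, …
Substitute x→r, Dx→(1/r')Dx; clear ⇒ L₀.
h=∫h₀ ⇒ L = L₀·Dx.
L = (-4 + 2·x + 16·x^2 + 48·x^3 + 48·x^4)·Dx^2 + (1 + 4·x + x^2 + 8·x^3 + 20·x^4 + 16·x^5)·Dx^3  (order 3).
h: a_k = 0, 0, 1/2, 2/3, -1/12, -2/5, -19/30, …
ICs: h(0) = 0, h′(0) = 0, h′′(0) = 1.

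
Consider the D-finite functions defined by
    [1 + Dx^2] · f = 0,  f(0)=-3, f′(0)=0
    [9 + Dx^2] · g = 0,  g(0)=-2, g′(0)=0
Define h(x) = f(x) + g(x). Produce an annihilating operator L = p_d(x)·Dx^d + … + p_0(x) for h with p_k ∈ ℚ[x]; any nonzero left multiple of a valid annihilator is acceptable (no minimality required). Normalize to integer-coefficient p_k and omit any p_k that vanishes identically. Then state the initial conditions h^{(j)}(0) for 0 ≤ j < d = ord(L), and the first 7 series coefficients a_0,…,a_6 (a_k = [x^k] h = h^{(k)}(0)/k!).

f: a_k = -3, 0, 3/2, 0, -1/8, 0, 1/240, …
g: a_k = -2, 0, 9, 0, -27/4, 0, 81/40, …
Weyl lclm of L_f,L_g ⇒ L₀ (ord ≤ 4).
L = 9 + 10·Dx^2 + Dx^4  (order 4).
h: a_k = -5, 0, 21/2, 0, -55/8, 0, 487/240, …
ICs: h(0) = -5, h′(0) = 0, h′′(0) = 21, h′′′(0) = 0.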